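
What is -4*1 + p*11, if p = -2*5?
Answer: -114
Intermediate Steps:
p = -10
-4*1 + p*11 = -4*1 - 10*11 = -4 - 110 = -114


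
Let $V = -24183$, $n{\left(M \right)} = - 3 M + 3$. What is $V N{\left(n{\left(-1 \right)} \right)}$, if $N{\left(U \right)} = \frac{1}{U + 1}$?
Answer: $- \frac{24183}{7} \approx -3454.7$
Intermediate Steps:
$n{\left(M \right)} = 3 - 3 M$
$N{\left(U \right)} = \frac{1}{1 + U}$
$V N{\left(n{\left(-1 \right)} \right)} = - \frac{24183}{1 + \left(3 - -3\right)} = - \frac{24183}{1 + \left(3 + 3\right)} = - \frac{24183}{1 + 6} = - \frac{24183}{7}$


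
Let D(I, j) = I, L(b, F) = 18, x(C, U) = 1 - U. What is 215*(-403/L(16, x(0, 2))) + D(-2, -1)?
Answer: -86681/18 ≈ -4815.6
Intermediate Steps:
215*(-403/L(16, x(0, 2))) + D(-2, -1) = 215*(-403/18) - 2 = -86645/18 - 2 = -86681/18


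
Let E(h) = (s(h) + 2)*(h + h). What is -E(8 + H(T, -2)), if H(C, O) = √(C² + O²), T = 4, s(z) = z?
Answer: -200 - 72*√5 ≈ -361.00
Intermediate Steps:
E(h) = 2*h*(2 + h) (E(h) = (h + 2)*(h + h) = (2 + h)*(2*h) = 2*h*(2 + h))
-E(8 + H(T, -2)) = -2*(8 + √(4² + (-2)²))*(2 + (8 + √(4² + (-2)²))) = -2*(8 + √(16 + 4))*(2 + (8 + √(16 + 4))) = -2*(8 + √20)*(2 + (8 + √20)) = -2*(8 + 2*√5)*(2 + (8 + 2*√5)) = -2*(8 + 2*√5)*(10 + 2*√5)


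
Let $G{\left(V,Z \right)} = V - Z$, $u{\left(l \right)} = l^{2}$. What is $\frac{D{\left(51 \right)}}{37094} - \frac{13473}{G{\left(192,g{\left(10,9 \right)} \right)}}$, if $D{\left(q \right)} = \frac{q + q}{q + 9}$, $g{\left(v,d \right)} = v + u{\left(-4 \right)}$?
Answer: $- \frac{146990347}{1811060} \approx -81.163$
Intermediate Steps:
$g{\left(v,d \right)} = 16 + v$ ($g{\left(v,d \right)} = v + \left(-4\right)^{2} = v + 16 = 16 + v$)
$D{\left(q \right)} = \frac{2 q}{9 + q}$
$\frac{D{\left(51 \right)}}{37094} - \frac{13473}{G{\left(192,g{\left(10,9 \right)} \right)}} = \frac{2 \cdot 51 \frac{1}{9 + 51}}{37094} - \frac{13473}{192 - \left(16 + 10\right)} = 2 \cdot 51 \cdot \frac{1}{60} \cdot \frac{1}{37094} - \frac{13473}{192 - 26} = \frac{17}{10} \cdot \frac{1}{37094} - \frac{13473}{166} = \frac{1}{21820} - \frac{13473}{166} = - \frac{146990347}{1811060}$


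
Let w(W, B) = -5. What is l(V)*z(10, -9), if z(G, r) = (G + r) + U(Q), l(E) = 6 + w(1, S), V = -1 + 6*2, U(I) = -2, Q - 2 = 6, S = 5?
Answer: -1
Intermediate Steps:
Q = 8 (Q = 2 + 6 = 8)
V = 11 (V = -1 + 12 = 11)
l(E) = 1 (l(E) = 6 - 5 = 1)
z(G, r) = -2 + G + r (z(G, r) = (G + r) - 2 = -2 + G + r)
l(V)*z(10, -9) = 1*(-2 + 10 - 9) = 1*(-1) = -1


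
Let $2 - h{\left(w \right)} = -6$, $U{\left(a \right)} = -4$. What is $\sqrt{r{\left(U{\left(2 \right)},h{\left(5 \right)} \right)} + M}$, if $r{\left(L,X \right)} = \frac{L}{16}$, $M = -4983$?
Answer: $\frac{i \sqrt{19933}}{2} \approx 70.592 i$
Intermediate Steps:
$h{\left(w \right)} = 8$ ($h{\left(w \right)} = 2 - -6 = 2 + 6 = 8$)
$r{\left(L,X \right)} = \frac{L}{16}$ ($r{\left(L,X \right)} = L \frac{1}{16} = \frac{L}{16}$)
$\sqrt{r{\left(U{\left(2 \right)},h{\left(5 \right)} \right)} + M} = \sqrt{\frac{1}{16} \left(-4\right) - 4983} = \sqrt{- \frac{1}{4} - 4983} = \sqrt{- \frac{19933}{4}} = \frac{i \sqrt{19933}}{2}$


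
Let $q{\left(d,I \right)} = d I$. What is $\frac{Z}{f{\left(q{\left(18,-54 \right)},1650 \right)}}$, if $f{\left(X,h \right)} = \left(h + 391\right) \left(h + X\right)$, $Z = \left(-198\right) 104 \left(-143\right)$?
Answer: $\frac{37752}{17741} \approx 2.128$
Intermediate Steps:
$q{\left(d,I \right)} = I d$
$Z = 2944656$ ($Z = \left(-20592\right) \left(-143\right) = 2944656$)
$f{\left(X,h \right)} = \left(391 + h\right) \left(X + h\right)$
$\frac{Z}{f{\left(q{\left(18,-54 \right)},1650 \right)}} = \frac{2944656}{1650^{2} + 391 \left(\left(-54\right) 18\right) + 391 \cdot 1650 + \left(-54\right) 18 \cdot 1650} = \frac{2944656}{2722500 + 391 \left(-972\right) + 645150 - 1603800} = \frac{2944656}{2722500 - 380052 + 645150 - 1603800} = \frac{2944656}{1383798} = 2944656 \cdot \frac{1}{1383798} = \frac{37752}{17741}$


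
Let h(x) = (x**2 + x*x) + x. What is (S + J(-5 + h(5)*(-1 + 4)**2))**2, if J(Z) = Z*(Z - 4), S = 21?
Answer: 56720661921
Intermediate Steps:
h(x) = x + 2*x**2 (h(x) = (x**2 + x**2) + x = 2*x**2 + x = x + 2*x**2)
J(Z) = Z*(-4 + Z)
(S + J(-5 + h(5)*(-1 + 4)**2))**2 = (21 + (-5 + (5*(1 + 2*5))*(-1 + 4)**2)*(-4 + (-5 + (5*(1 + 2*5))*(-1 + 4)**2)))**2 = (21 + (-5 + (5*(1 + 10))*3**2)*(-4 + (-5 + (5*(1 + 10))*3**2)))**2 = (21 + (-5 + (5*11)*9)*(-4 + (-5 + (5*11)*9)))**2 = (21 + (-5 + 55*9)*(-4 + (-5 + 55*9)))**2 = (21 + (-5 + 495)*(-4 + (-5 + 495)))**2 = (21 + 490*(-4 + 490))**2 = (21 + 490*486)**2 = (21 + 238140)**2 = 238161**2 = 56720661921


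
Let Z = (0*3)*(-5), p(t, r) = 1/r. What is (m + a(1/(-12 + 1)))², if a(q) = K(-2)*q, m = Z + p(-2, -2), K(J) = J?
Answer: 49/484 ≈ 0.10124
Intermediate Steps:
Z = 0 (Z = 0*(-5) = 0)
m = -½ (m = 0 + 1/(-2) = 0 - ½ = -½ ≈ -0.50000)
a(q) = -2*q
(m + a(1/(-12 + 1)))² = (-½ - 2/(-12 + 1))² = (-½ - 2/(-11))² = (-½ - 2*(-1/11))² = (-½ + 2/11)² = (-7/22)² = 49/484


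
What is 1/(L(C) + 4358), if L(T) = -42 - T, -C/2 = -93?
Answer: 1/4130 ≈ 0.00024213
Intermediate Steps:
C = 186 (C = -2*(-93) = 186)
1/(L(C) + 4358) = 1/((-42 - 1*186) + 4358) = 1/((-42 - 186) + 4358) = 1/(-228 + 4358) = 1/4130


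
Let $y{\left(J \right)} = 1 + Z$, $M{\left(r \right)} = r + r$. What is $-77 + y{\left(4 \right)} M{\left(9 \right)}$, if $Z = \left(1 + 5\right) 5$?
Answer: $481$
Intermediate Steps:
$M{\left(r \right)} = 2 r$
$Z = 30$ ($Z = 6 \cdot 5 = 30$)
$y{\left(J \right)} = 31$ ($y{\left(J \right)} = 1 + 30 = 31$)
$-77 + y{\left(4 \right)} M{\left(9 \right)} = -77 + 31 \cdot 2 \cdot 9 = -77 + 31 \cdot 18 = -77 + 558 = 481$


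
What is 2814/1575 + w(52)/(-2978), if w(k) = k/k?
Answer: 398977/223350 ≈ 1.7863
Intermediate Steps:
w(k) = 1
2814/1575 + w(52)/(-2978) = 2814/1575 + 1/(-2978) = 2814*(1/1575) + 1*(-1/2978) = 134/75 - 1/2978 = 398977/223350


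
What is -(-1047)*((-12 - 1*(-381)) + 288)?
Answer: 687879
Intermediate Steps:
-(-1047)*((-12 - 1*(-381)) + 288) = -(-1047)*((-12 + 381) + 288) = -(-1047)*(369 + 288) = -(-1047)*657 = -1*(-687879) = 687879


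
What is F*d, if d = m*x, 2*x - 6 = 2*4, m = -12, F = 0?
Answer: 0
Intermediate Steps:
x = 7 (x = 3 + (2*4)/2 = 3 + (½)*8 = 3 + 4 = 7)
d = -84 (d = -12*7 = -84)
F*d = 0*(-84) = 0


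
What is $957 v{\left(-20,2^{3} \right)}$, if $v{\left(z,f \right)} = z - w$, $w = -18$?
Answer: $-1914$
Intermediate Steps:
$v{\left(z,f \right)} = 18 + z$ ($v{\left(z,f \right)} = z - -18 = z + 18 = 18 + z$)
$957 v{\left(-20,2^{3} \right)} = 957 \left(18 - 20\right) = 957 \left(-2\right) = -1914$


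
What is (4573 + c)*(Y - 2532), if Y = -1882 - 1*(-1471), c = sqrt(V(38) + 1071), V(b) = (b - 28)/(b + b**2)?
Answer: -13458339 - 3924*sqrt(36754341)/247 ≈ -1.3555e+7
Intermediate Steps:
V(b) = (-28 + b)/(b + b**2)
c = 4*sqrt(36754341)/741 (c = sqrt((-28 + 38)/(38*(1 + 38)) + 1071) = sqrt((1/38)*10/39 + 1071) = sqrt((1/38)*(1/39)*10 + 1071) = sqrt(5/741 + 1071) = sqrt(793616/741) = 4*sqrt(36754341)/741 ≈ 32.726)
Y = -411 (Y = -1882 + 1471 = -411)
(4573 + c)*(Y - 2532) = (4573 + 4*sqrt(36754341)/741)*(-411 - 2532) = (4573 + 4*sqrt(36754341)/741)*(-2943) = -13458339 - 3924*sqrt(36754341)/247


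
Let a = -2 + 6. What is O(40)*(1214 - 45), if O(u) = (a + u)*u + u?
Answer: 2104200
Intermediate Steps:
a = 4
O(u) = u + u*(4 + u) (O(u) = (4 + u)*u + u = u*(4 + u) + u = u + u*(4 + u))
O(40)*(1214 - 45) = (40*(5 + 40))*(1214 - 45) = (40*45)*1169 = 1800*1169 = 2104200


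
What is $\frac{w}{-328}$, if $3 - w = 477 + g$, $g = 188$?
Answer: $\frac{331}{164} \approx 2.0183$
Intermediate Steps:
$w = -662$ ($w = 3 - \left(477 + 188\right) = 3 - 665 = -662$)
$\frac{w}{-328} = - \frac{662}{-328} = \left(-662\right) \left(- \frac{1}{328}\right) = \frac{331}{164}$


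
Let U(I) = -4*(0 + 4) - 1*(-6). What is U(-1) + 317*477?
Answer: 151199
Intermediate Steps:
U(I) = -10 (U(I) = -4*4 + 6 = -16 + 6 = -10)
U(-1) + 317*477 = -10 + 317*477 = -10 + 151209 = 151199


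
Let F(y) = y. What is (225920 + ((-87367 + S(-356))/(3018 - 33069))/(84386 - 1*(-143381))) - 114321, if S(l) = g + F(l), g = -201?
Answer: 254617810039669/2281542039 ≈ 1.1160e+5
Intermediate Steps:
S(l) = -201 + l
(225920 + ((-87367 + S(-356))/(3018 - 33069))/(84386 - 1*(-143381))) - 114321 = (225920 + ((-87367 + (-201 - 356))/(3018 - 33069))/(84386 - 1*(-143381))) - 114321 = (225920 + ((-87367 - 557)/(-30051))/(84386 + 143381)) - 114321 = (225920 - 87924*(-1/30051)/227767) - 114321 = (225920 + (29308/10017)*(1/227767)) - 114321 = (225920 + 29308/2281542039) - 114321 = 515445977480188/2281542039 - 114321 = 254617810039669/2281542039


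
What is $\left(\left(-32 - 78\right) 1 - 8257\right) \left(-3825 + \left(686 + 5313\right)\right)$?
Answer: $-18189858$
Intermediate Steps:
$\left(\left(-32 - 78\right) 1 - 8257\right) \left(-3825 + \left(686 + 5313\right)\right) = \left(\left(-110\right) 1 - 8257\right) \left(-3825 + 5999\right) = \left(-110 - 8257\right) 2174 = \left(-8367\right) 2174 = -18189858$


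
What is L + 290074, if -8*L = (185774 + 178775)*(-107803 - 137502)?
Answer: 89428013037/8 ≈ 1.1179e+10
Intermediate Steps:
L = 89425692445/8 (L = -(185774 + 178775)*(-107803 - 137502)/8 = -364549*(-245305)/8 = -1/8*(-89425692445) = 89425692445/8 ≈ 1.1178e+10)
L + 290074 = 89425692445/8 + 290074 = 89428013037/8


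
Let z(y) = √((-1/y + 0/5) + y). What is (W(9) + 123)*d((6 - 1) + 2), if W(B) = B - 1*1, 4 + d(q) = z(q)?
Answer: -524 + 524*√21/7 ≈ -180.96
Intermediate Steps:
z(y) = √(y - 1/y) (z(y) = √((-1/y + 0*(⅕)) + y) = √((-1/y + 0) + y) = √(-1/y + y) = √(y - 1/y))
d(q) = -4 + √(q - 1/q)
W(B) = -1 + B (W(B) = B - 1 = -1 + B)
(W(9) + 123)*d((6 - 1) + 2) = ((-1 + 9) + 123)*(-4 + √(((6 - 1) + 2) - 1/((6 - 1) + 2))) = (8 + 123)*(-4 + √((5 + 2) - 1/(5 + 2))) = 131*(-4 + √(7 - 1/7)) = 131*(-4 + √(7 - 1*⅐)) = 131*(-4 + √(7 - ⅐)) = 131*(-4 + √(48/7)) = 131*(-4 + 4*√21/7) = -524 + 524*√21/7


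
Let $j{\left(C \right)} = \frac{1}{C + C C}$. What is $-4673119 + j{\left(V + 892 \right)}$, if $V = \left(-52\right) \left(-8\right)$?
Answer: $- \frac{8001183504467}{1712172} \approx -4.6731 \cdot 10^{6}$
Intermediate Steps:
$V = 416$
$j{\left(C \right)} = \frac{1}{C + C^{2}}$
$-4673119 + j{\left(V + 892 \right)} = -4673119 + \frac{1}{\left(416 + 892\right) \left(1 + \left(416 + 892\right)\right)} = -4673119 + \frac{1}{1308 \left(1 + 1308\right)} = -4673119 + \frac{1}{1308 \cdot 1309} = -4673119 + \frac{1}{1308} \cdot \frac{1}{1309} = -4673119 + \frac{1}{1712172} = - \frac{8001183504467}{1712172}$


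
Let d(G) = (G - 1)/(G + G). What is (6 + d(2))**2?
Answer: 625/16 ≈ 39.063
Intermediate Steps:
d(G) = (-1 + G)/(2*G) (d(G) = (-1 + G)/((2*G)) = (-1 + G)*(1/(2*G)) = (-1 + G)/(2*G))
(6 + d(2))**2 = (6 + (1/2)*(-1 + 2)/2)**2 = (6 + (1/2)*(1/2)*1)**2 = (6 + 1/4)**2 = (25/4)**2 = 625/16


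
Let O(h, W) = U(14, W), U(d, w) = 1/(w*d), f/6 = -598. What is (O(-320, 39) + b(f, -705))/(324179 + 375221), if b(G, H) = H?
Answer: -384929/381872400 ≈ -0.0010080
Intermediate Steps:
f = -3588 (f = 6*(-598) = -3588)
U(d, w) = 1/(d*w)
O(h, W) = 1/(14*W)
(O(-320, 39) + b(f, -705))/(324179 + 375221) = ((1/14)/39 - 705)/(324179 + 375221) = ((1/14)*(1/39) - 705)/699400 = (1/546 - 705)*(1/699400) = -384929/546*1/699400 = -384929/381872400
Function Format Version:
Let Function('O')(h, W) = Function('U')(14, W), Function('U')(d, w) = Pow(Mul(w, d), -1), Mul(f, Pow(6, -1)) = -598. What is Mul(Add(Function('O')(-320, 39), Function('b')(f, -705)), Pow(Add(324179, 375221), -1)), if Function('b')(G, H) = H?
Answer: Rational(-384929, 381872400) ≈ -0.0010080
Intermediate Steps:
f = -3588 (f = Mul(6, -598) = -3588)
Function('U')(d, w) = Mul(Pow(d, -1), Pow(w, -1)) (Function('U')(d, w) = Pow(Mul(d, w), -1) = Mul(Pow(d, -1), Pow(w, -1)))
Function('O')(h, W) = Mul(Rational(1, 14), Pow(W, -1)) (Function('O')(h, W) = Mul(Pow(14, -1), Pow(W, -1)) = Mul(Rational(1, 14), Pow(W, -1)))
Mul(Add(Function('O')(-320, 39), Function('b')(f, -705)), Pow(Add(324179, 375221), -1)) = Mul(Add(Mul(Rational(1, 14), Pow(39, -1)), -705), Pow(Add(324179, 375221), -1)) = Mul(Add(Mul(Rational(1, 14), Rational(1, 39)), -705), Pow(699400, -1)) = Mul(Add(Rational(1, 546), -705), Rational(1, 699400)) = Mul(Rational(-384929, 546), Rational(1, 699400)) = Rational(-384929, 381872400)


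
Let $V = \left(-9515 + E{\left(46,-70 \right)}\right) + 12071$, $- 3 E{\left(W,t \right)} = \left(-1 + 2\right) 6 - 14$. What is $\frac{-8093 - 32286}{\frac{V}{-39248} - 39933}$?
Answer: $\frac{1188596244}{1175469707} \approx 1.0112$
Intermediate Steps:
$E{\left(W,t \right)} = \frac{8}{3}$ ($E{\left(W,t \right)} = - \frac{\left(-1 + 2\right) 6 - 14}{3} = - \frac{1 \cdot 6 - 14}{3} = - \frac{6 - 14}{3} = \left(- \frac{1}{3}\right) \left(-8\right) = \frac{8}{3}$)
$V = \frac{7676}{3}$ ($V = \left(-9515 + \frac{8}{3}\right) + 12071 = - \frac{28537}{3} + 12071 = \frac{7676}{3} \approx 2558.7$)
$\frac{-8093 - 32286}{\frac{V}{-39248} - 39933} = \frac{-8093 - 32286}{\frac{7676}{3 \left(-39248\right)} - 39933} = - \frac{40379}{\frac{7676}{3} \left(- \frac{1}{39248}\right) - 39933} = - \frac{40379}{- \frac{1919}{29436} - 39933} = - \frac{40379}{- \frac{1175469707}{29436}} = \left(-40379\right) \left(- \frac{29436}{1175469707}\right) = \frac{1188596244}{1175469707}$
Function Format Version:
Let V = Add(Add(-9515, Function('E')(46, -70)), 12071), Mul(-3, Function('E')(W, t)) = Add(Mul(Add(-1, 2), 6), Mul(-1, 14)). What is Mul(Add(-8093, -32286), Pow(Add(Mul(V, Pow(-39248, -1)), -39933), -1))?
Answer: Rational(1188596244, 1175469707) ≈ 1.0112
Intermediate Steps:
Function('E')(W, t) = Rational(8, 3) (Function('E')(W, t) = Mul(Rational(-1, 3), Add(Mul(Add(-1, 2), 6), Mul(-1, 14))) = Mul(Rational(-1, 3), Add(Mul(1, 6), -14)) = Mul(Rational(-1, 3), Add(6, -14)) = Mul(Rational(-1, 3), -8) = Rational(8, 3))
V = Rational(7676, 3) (V = Add(Add(-9515, Rational(8, 3)), 12071) = Add(Rational(-28537, 3), 12071) = Rational(7676, 3) ≈ 2558.7)
Mul(Add(-8093, -32286), Pow(Add(Mul(V, Pow(-39248, -1)), -39933), -1)) = Mul(Add(-8093, -32286), Pow(Add(Mul(Rational(7676, 3), Pow(-39248, -1)), -39933), -1)) = Mul(-40379, Pow(Add(Mul(Rational(7676, 3), Rational(-1, 39248)), -39933), -1)) = Mul(-40379, Pow(Add(Rational(-1919, 29436), -39933), -1)) = Mul(-40379, Pow(Rational(-1175469707, 29436), -1)) = Mul(-40379, Rational(-29436, 1175469707)) = Rational(1188596244, 1175469707)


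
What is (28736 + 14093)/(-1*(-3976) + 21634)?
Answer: 42829/25610 ≈ 1.6724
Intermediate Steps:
(28736 + 14093)/(-1*(-3976) + 21634) = 42829/(3976 + 21634) = 42829/25610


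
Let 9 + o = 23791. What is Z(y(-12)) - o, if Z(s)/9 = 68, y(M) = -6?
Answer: -23170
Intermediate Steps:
o = 23782 (o = -9 + 23791 = 23782)
Z(s) = 612 (Z(s) = 9*68 = 612)
Z(y(-12)) - o = 612 - 1*23782 = 612 - 23782 = -23170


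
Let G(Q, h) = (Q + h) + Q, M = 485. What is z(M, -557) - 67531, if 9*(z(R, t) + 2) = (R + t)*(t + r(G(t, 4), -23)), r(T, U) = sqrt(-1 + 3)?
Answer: -63077 - 8*sqrt(2) ≈ -63088.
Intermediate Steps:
G(Q, h) = h + 2*Q
r(T, U) = sqrt(2)
z(R, t) = -2 + (R + t)*(t + sqrt(2))/9 (z(R, t) = -2 + ((R + t)*(t + sqrt(2)))/9 = -2 + (R + t)*(t + sqrt(2))/9)
z(M, -557) - 67531 = (-2 + (1/9)*(-557)**2 + (1/9)*485*(-557) + (1/9)*485*sqrt(2) + (1/9)*(-557)*sqrt(2)) - 67531 = (-2 + (1/9)*310249 - 270145/9 + 485*sqrt(2)/9 - 557*sqrt(2)/9) - 67531 = (-2 + 310249/9 - 270145/9 + 485*sqrt(2)/9 - 557*sqrt(2)/9) - 67531 = (4454 - 8*sqrt(2)) - 67531 = -63077 - 8*sqrt(2)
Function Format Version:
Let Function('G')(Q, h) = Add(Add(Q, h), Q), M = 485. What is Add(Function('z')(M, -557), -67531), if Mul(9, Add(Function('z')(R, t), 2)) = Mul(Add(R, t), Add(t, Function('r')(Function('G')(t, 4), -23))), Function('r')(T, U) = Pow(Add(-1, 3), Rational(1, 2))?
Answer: Add(-63077, Mul(-8, Pow(2, Rational(1, 2)))) ≈ -63088.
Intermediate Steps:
Function('G')(Q, h) = Add(h, Mul(2, Q))
Function('r')(T, U) = Pow(2, Rational(1, 2))
Function('z')(R, t) = Add(-2, Mul(Rational(1, 9), Add(R, t), Add(t, Pow(2, Rational(1, 2))))) (Function('z')(R, t) = Add(-2, Mul(Rational(1, 9), Mul(Add(R, t), Add(t, Pow(2, Rational(1, 2)))))) = Add(-2, Mul(Rational(1, 9), Add(R, t), Add(t, Pow(2, Rational(1, 2))))))
Add(Function('z')(M, -557), -67531) = Add(Add(-2, Mul(Rational(1, 9), Pow(-557, 2)), Mul(Rational(1, 9), 485, -557), Mul(Rational(1, 9), 485, Pow(2, Rational(1, 2))), Mul(Rational(1, 9), -557, Pow(2, Rational(1, 2)))), -67531) = Add(Add(-2, Mul(Rational(1, 9), 310249), Rational(-270145, 9), Mul(Rational(485, 9), Pow(2, Rational(1, 2))), Mul(Rational(-557, 9), Pow(2, Rational(1, 2)))), -67531) = Add(Add(-2, Rational(310249, 9), Rational(-270145, 9), Mul(Rational(485, 9), Pow(2, Rational(1, 2))), Mul(Rational(-557, 9), Pow(2, Rational(1, 2)))), -67531) = Add(Add(4454, Mul(-8, Pow(2, Rational(1, 2)))), -67531) = Add(-63077, Mul(-8, Pow(2, Rational(1, 2))))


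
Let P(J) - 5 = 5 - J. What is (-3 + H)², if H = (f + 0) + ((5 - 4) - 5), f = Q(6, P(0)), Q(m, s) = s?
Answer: 9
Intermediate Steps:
P(J) = 10 - J (P(J) = 5 + (5 - J) = 10 - J)
f = 10 (f = 10 - 1*0 = 10 + 0 = 10)
H = 6 (H = (10 + 0) + ((5 - 4) - 5) = 10 + (1 - 5) = 10 - 4 = 6)
(-3 + H)² = (-3 + 6)² = 3² = 9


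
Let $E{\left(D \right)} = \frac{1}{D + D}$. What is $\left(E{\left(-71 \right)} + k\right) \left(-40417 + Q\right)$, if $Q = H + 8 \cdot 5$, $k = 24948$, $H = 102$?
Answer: $- \frac{142678819125}{142} \approx -1.0048 \cdot 10^{9}$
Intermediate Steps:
$E{\left(D \right)} = \frac{1}{2 D}$
$Q = 142$ ($Q = 102 + 8 \cdot 5 = 102 + 40 = 142$)
$\left(E{\left(-71 \right)} + k\right) \left(-40417 + Q\right) = \left(\frac{1}{2 \left(-71\right)} + 24948\right) \left(-40417 + 142\right) = \left(\frac{1}{2} \left(- \frac{1}{71}\right) + 24948\right) \left(-40275\right) = \left(- \frac{1}{142} + 24948\right) \left(-40275\right) = \frac{3542615}{142} \left(-40275\right) = - \frac{142678819125}{142}$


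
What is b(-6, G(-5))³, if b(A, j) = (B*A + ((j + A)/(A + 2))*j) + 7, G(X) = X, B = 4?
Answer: -1860867/64 ≈ -29076.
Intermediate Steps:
b(A, j) = 7 + 4*A + j*(A + j)/(2 + A) (b(A, j) = (4*A + ((j + A)/(A + 2))*j) + 7 = (4*A + ((A + j)/(2 + A))*j) + 7 = (4*A + j*(A + j)/(2 + A)) + 7 = 7 + 4*A + j*(A + j)/(2 + A))
b(-6, G(-5))³ = ((14 + (-5)² + 4*(-6)² + 15*(-6) - 6*(-5))/(2 - 6))³ = ((14 + 25 + 4*36 - 90 + 30)/(-4))³ = (-(14 + 25 + 144 - 90 + 30)/4)³ = (-¼*123)³ = (-123/4)³ = -1860867/64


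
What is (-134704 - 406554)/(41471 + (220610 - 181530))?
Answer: -541258/80551 ≈ -6.7194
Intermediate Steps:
(-134704 - 406554)/(41471 + (220610 - 181530)) = -541258/(41471 + 39080) = -541258/80551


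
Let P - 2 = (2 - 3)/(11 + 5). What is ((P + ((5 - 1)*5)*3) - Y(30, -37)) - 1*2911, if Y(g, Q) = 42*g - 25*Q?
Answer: -80545/16 ≈ -5034.1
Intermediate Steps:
P = 31/16 (P = 2 + (2 - 3)/(11 + 5) = 2 - 1/16 = 31/16 ≈ 1.9375)
Y(g, Q) = -25*Q + 42*g
((P + ((5 - 1)*5)*3) - Y(30, -37)) - 1*2911 = ((31/16 + ((5 - 1)*5)*3) - (-25*(-37) + 42*30)) - 1*2911 = ((31/16 + (4*5)*3) - (925 + 1260)) - 2911 = ((31/16 + 20*3) - 1*2185) - 2911 = ((31/16 + 60) - 2185) - 2911 = (991/16 - 2185) - 2911 = -33969/16 - 2911 = -80545/16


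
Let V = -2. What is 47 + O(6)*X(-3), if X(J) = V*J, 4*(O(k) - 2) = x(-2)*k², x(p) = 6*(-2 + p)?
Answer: -1237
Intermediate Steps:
x(p) = -12 + 6*p
O(k) = 2 - 6*k² (O(k) = 2 + ((-12 + 6*(-2))*k²)/4 = 2 + ((-12 - 12)*k²)/4 = 2 + (-24*k²)/4 = 2 - 6*k²)
X(J) = -2*J
47 + O(6)*X(-3) = 47 + (2 - 6*6²)*(-2*(-3)) = 47 + (2 - 6*36)*6 = 47 + (2 - 216)*6 = 47 - 214*6 = 47 - 1284 = -1237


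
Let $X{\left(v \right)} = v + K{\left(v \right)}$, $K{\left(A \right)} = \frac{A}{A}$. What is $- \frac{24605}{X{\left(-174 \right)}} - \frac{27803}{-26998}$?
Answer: $\frac{669095709}{4670654} \approx 143.26$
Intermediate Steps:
$K{\left(A \right)} = 1$
$X{\left(v \right)} = 1 + v$ ($X{\left(v \right)} = v + 1 = 1 + v$)
$- \frac{24605}{X{\left(-174 \right)}} - \frac{27803}{-26998} = - \frac{24605}{1 - 174} - \frac{27803}{-26998} = - \frac{24605}{-173} - - \frac{27803}{26998} = \left(-24605\right) \left(- \frac{1}{173}\right) + \frac{27803}{26998} = \frac{24605}{173} + \frac{27803}{26998} = \frac{669095709}{4670654}$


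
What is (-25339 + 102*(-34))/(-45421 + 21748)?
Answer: 28807/23673 ≈ 1.2169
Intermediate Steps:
(-25339 + 102*(-34))/(-45421 + 21748) = (-25339 - 3468)/(-23673) = -28807*(-1/23673) = 28807/23673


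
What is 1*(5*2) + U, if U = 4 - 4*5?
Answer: -6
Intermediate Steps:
U = -16 (U = 4 - 20 = -16)
1*(5*2) + U = 1*(5*2) - 16 = 1*10 - 16 = 10 - 16 = -6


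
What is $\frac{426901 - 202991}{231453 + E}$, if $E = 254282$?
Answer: $\frac{44782}{97147} \approx 0.46097$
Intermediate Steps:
$\frac{426901 - 202991}{231453 + E} = \frac{426901 - 202991}{231453 + 254282} = \frac{426901 - 202991}{485735} = 223910 \cdot \frac{1}{485735} = \frac{44782}{97147}$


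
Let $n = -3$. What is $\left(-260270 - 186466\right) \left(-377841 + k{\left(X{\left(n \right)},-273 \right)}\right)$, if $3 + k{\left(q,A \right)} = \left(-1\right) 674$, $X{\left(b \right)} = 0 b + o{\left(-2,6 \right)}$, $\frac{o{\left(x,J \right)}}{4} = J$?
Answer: $169097617248$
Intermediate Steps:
$o{\left(x,J \right)} = 4 J$
$X{\left(b \right)} = 24$ ($X{\left(b \right)} = 0 b + 4 \cdot 6 = 0 + 24 = 24$)
$k{\left(q,A \right)} = -677$ ($k{\left(q,A \right)} = -3 - 674 = -677$)
$\left(-260270 - 186466\right) \left(-377841 + k{\left(X{\left(n \right)},-273 \right)}\right) = \left(-260270 - 186466\right) \left(-377841 - 677\right) = \left(-446736\right) \left(-378518\right) = 169097617248$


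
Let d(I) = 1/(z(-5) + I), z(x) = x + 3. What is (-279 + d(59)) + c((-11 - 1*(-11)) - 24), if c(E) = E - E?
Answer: -15902/57 ≈ -278.98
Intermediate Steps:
z(x) = 3 + x
c(E) = 0
d(I) = 1/(-2 + I) (d(I) = 1/((3 - 5) + I) = 1/(-2 + I))
(-279 + d(59)) + c((-11 - 1*(-11)) - 24) = (-279 + 1/(-2 + 59)) + 0 = (-279 + 1/57) + 0 = -15902/57 + 0 = -15902/57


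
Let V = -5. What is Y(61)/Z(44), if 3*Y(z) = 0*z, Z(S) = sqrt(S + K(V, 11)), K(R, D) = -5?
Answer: 0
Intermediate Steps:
Z(S) = sqrt(-5 + S) (Z(S) = sqrt(S - 5) = sqrt(-5 + S))
Y(z) = 0 (Y(z) = (0*z)/3 = (1/3)*0 = 0)
Y(61)/Z(44) = 0/(sqrt(-5 + 44)) = 0/(sqrt(39)) = 0*(sqrt(39)/39) = 0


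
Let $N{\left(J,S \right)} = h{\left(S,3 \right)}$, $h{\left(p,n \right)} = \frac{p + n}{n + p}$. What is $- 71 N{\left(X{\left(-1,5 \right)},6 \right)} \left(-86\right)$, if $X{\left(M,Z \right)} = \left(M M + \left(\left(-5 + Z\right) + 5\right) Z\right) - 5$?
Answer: $6106$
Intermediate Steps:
$h{\left(p,n \right)} = 1$ ($h{\left(p,n \right)} = \frac{n + p}{n + p} = 1$)
$X{\left(M,Z \right)} = -5 + M^{2} + Z^{2}$ ($X{\left(M,Z \right)} = \left(M^{2} + Z Z\right) - 5 = \left(M^{2} + Z^{2}\right) - 5 = -5 + M^{2} + Z^{2}$)
$N{\left(J,S \right)} = 1$
$- 71 N{\left(X{\left(-1,5 \right)},6 \right)} \left(-86\right) = \left(-71\right) 1 \left(-86\right) = \left(-71\right) \left(-86\right) = 6106$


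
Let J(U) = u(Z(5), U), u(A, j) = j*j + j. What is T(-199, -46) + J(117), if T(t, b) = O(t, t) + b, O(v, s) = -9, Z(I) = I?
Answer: 13751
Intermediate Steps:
u(A, j) = j + j² (u(A, j) = j² + j = j + j²)
J(U) = U*(1 + U)
T(t, b) = -9 + b
T(-199, -46) + J(117) = (-9 - 46) + 117*(1 + 117) = -55 + 117*118 = -55 + 13806 = 13751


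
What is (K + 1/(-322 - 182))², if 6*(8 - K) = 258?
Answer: 311204881/254016 ≈ 1225.1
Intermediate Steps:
K = -35 (K = 8 - ⅙*258 = 8 - 43 = -35)
(K + 1/(-322 - 182))² = (-35 + 1/(-322 - 182))² = (-35 + 1/(-504))² = (-35 - 1/504)² = (-17641/504)² = 311204881/254016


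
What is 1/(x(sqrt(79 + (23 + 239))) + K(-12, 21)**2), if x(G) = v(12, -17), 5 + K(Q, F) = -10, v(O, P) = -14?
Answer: 1/211 ≈ 0.0047393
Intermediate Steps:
K(Q, F) = -15 (K(Q, F) = -5 - 10 = -15)
x(G) = -14
1/(x(sqrt(79 + (23 + 239))) + K(-12, 21)**2) = 1/(-14 + (-15)**2) = 1/(-14 + 225) = 1/211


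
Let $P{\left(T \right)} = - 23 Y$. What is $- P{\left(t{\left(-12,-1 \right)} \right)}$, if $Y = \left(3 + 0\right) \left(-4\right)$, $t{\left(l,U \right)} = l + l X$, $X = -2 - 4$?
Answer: $-276$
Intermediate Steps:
$X = -6$ ($X = -2 - 4 = -6$)
$t{\left(l,U \right)} = - 5 l$ ($t{\left(l,U \right)} = l + l \left(-6\right) = l - 6 l = - 5 l$)
$Y = -12$ ($Y = 3 \left(-4\right) = -12$)
$P{\left(T \right)} = 276$ ($P{\left(T \right)} = \left(-23\right) \left(-12\right) = 276$)
$- P{\left(t{\left(-12,-1 \right)} \right)} = \left(-1\right) 276 = -276$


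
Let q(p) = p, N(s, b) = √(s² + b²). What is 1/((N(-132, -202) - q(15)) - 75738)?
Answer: -75753/5738458781 - 2*√14557/5738458781 ≈ -1.3243e-5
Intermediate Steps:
N(s, b) = √(b² + s²)
1/((N(-132, -202) - q(15)) - 75738) = 1/((√((-202)² + (-132)²) - 1*15) - 75738) = 1/((√(40804 + 17424) - 15) - 75738) = 1/((√58228 - 15) - 75738) = 1/((2*√14557 - 15) - 75738) = 1/((-15 + 2*√14557) - 75738) = 1/(-75753 + 2*√14557)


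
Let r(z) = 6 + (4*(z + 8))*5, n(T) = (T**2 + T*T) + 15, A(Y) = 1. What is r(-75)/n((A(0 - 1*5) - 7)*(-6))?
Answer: -1334/2607 ≈ -0.51170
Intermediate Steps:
n(T) = 15 + 2*T**2 (n(T) = (T**2 + T**2) + 15 = 2*T**2 + 15 = 15 + 2*T**2)
r(z) = 166 + 20*z (r(z) = 6 + (4*(8 + z))*5 = 6 + (32 + 4*z)*5 = 6 + (160 + 20*z) = 166 + 20*z)
r(-75)/n((A(0 - 1*5) - 7)*(-6)) = (166 + 20*(-75))/(15 + 2*((1 - 7)*(-6))**2) = (166 - 1500)/(15 + 2*(-6*(-6))**2) = -1334/(15 + 2*36**2) = -1334/(15 + 2*1296) = -1334/(15 + 2592) = -1334/2607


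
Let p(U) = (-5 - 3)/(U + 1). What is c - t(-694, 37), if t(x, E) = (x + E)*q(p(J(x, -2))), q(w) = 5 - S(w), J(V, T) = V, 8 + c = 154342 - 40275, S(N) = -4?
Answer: 119972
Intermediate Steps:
c = 114059 (c = -8 + (154342 - 40275) = -8 + 114067 = 114059)
p(U) = -8/(1 + U)
q(w) = 9 (q(w) = 5 - 1*(-4) = 5 + 4 = 9)
t(x, E) = 9*E + 9*x (t(x, E) = (x + E)*9 = (E + x)*9 = 9*E + 9*x)
c - t(-694, 37) = 114059 - (9*37 + 9*(-694)) = 114059 - (333 - 6246) = 114059 - 1*(-5913) = 114059 + 5913 = 119972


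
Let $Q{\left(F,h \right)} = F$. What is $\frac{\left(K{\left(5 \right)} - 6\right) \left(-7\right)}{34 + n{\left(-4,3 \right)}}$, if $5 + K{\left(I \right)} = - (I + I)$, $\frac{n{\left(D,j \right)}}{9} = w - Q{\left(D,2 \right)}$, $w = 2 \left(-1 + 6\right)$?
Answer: $\frac{147}{160} \approx 0.91875$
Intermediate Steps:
$w = 10$ ($w = 2 \cdot 5 = 10$)
$n{\left(D,j \right)} = 90 - 9 D$ ($n{\left(D,j \right)} = 9 \left(10 - D\right) = 90 - 9 D$)
$K{\left(I \right)} = -5 - 2 I$ ($K{\left(I \right)} = -5 - \left(I + I\right) = -5 - 2 I$)
$\frac{\left(K{\left(5 \right)} - 6\right) \left(-7\right)}{34 + n{\left(-4,3 \right)}} = \frac{\left(\left(-5 - 10\right) - 6\right) \left(-7\right)}{34 + \left(90 - -36\right)} = \frac{\left(\left(-5 - 10\right) - 6\right) \left(-7\right)}{34 + \left(90 + 36\right)} = \frac{\left(-15 - 6\right) \left(-7\right)}{34 + 126} = \frac{\left(-21\right) \left(-7\right)}{160} = \frac{1}{160} \cdot 147 = \frac{147}{160}$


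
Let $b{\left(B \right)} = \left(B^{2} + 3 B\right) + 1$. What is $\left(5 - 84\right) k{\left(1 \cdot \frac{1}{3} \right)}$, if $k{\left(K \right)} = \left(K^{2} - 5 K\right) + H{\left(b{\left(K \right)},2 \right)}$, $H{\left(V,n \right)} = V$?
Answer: $- \frac{395}{9} \approx -43.889$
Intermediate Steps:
$b{\left(B \right)} = 1 + B^{2} + 3 B$
$k{\left(K \right)} = 1 - 2 K + 2 K^{2}$ ($k{\left(K \right)} = \left(K^{2} - 5 K\right) + \left(1 + K^{2} + 3 K\right) = 1 - 2 K + 2 K^{2}$)
$\left(5 - 84\right) k{\left(1 \cdot \frac{1}{3} \right)} = \left(5 - 84\right) \left(1 - 2 \cdot 1 \cdot \frac{1}{3} + 2 \left(1 \cdot \frac{1}{3}\right)^{2}\right) = - 79 \left(1 - 2 \cdot 1 \cdot \frac{1}{3} + 2 \left(1 \cdot \frac{1}{3}\right)^{2}\right) = - 79 \left(1 - \frac{2}{3} + \frac{2}{9}\right) = \left(-79\right) \frac{5}{9} = - \frac{395}{9}$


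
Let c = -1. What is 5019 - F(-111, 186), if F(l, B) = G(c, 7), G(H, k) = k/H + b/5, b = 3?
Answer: 25127/5 ≈ 5025.4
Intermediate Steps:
G(H, k) = ⅗ + k/H (G(H, k) = k/H + 3/5 = k/H + 3*(⅕) = k/H + ⅗ = ⅗ + k/H)
F(l, B) = -32/5 (F(l, B) = ⅗ + 7/(-1) = ⅗ + 7*(-1) = ⅗ - 7 = -32/5)
5019 - F(-111, 186) = 5019 - 1*(-32/5) = 5019 + 32/5 = 25127/5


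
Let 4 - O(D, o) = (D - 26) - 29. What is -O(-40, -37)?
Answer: -99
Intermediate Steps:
O(D, o) = 59 - D (O(D, o) = 4 - ((D - 26) - 29) = 4 - ((-26 + D) - 29) = 4 - (-55 + D) = 4 + (55 - D) = 59 - D)
-O(-40, -37) = -(59 - 1*(-40)) = -(59 + 40) = -1*99 = -99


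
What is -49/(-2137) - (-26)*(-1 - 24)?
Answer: -1389001/2137 ≈ -649.98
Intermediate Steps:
-49/(-2137) - (-26)*(-1 - 24) = -49*(-1/2137) - (-26)*(-25) = 49/2137 - 1*650 = 49/2137 - 650 = -1389001/2137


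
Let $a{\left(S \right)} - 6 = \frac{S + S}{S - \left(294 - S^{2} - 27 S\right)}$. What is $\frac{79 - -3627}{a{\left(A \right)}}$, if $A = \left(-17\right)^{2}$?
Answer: $\frac{169214107}{274246} \approx 617.02$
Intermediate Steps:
$A = 289$
$a{\left(S \right)} = 6 + \frac{2 S}{-294 + S^{2} + 28 S}$ ($a{\left(S \right)} = 6 + \frac{S + S}{S - \left(294 - S^{2} - 27 S\right)} = 6 + \frac{2 S}{S + \left(-294 + S^{2} + 27 S\right)} = 6 + \frac{2 S}{-294 + S^{2} + 28 S}$)
$\frac{79 - -3627}{a{\left(A \right)}} = \frac{79 - -3627}{2 \frac{1}{-294 + 289^{2} + 28 \cdot 289} \left(-882 + 3 \cdot 289^{2} + 85 \cdot 289\right)} = \frac{79 + 3627}{2 \frac{1}{-294 + 83521 + 8092} \left(-882 + 3 \cdot 83521 + 24565\right)} = \frac{3706}{2 \cdot \frac{1}{91319} \left(-882 + 250563 + 24565\right)} = \frac{3706}{2 \cdot \frac{1}{91319} \cdot 274246} = \frac{3706}{\frac{548492}{91319}} = 3706 \cdot \frac{91319}{548492} = \frac{169214107}{274246}$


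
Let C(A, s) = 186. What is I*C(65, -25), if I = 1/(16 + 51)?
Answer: 186/67 ≈ 2.7761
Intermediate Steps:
I = 1/67 ≈ 0.014925
I*C(65, -25) = (1/67)*186 = 186/67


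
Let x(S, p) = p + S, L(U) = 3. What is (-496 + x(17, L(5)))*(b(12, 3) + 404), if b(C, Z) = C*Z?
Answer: -209440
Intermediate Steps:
x(S, p) = S + p
(-496 + x(17, L(5)))*(b(12, 3) + 404) = (-496 + (17 + 3))*(12*3 + 404) = (-496 + 20)*(36 + 404) = -476*440 = -209440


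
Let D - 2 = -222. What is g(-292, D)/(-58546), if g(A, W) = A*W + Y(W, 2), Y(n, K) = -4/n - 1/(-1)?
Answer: -1766628/1610015 ≈ -1.0973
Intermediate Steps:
D = -220 (D = 2 - 222 = -220)
Y(n, K) = 1 - 4/n (Y(n, K) = -4/n - 1*(-1) = -4/n + 1 = 1 - 4/n)
g(A, W) = A*W + (-4 + W)/W
g(-292, D)/(-58546) = (1 - 4/(-220) - 292*(-220))/(-58546) = (1 - 4*(-1/220) + 64240)*(-1/58546) = (1 + 1/55 + 64240)*(-1/58546) = (3533256/55)*(-1/58546) = -1766628/1610015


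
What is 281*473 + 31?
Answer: 132944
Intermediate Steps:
281*473 + 31 = 132913 + 31 = 132944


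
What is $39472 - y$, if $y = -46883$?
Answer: $86355$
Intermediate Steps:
$39472 - y = 39472 - -46883 = 39472 + 46883 = 86355$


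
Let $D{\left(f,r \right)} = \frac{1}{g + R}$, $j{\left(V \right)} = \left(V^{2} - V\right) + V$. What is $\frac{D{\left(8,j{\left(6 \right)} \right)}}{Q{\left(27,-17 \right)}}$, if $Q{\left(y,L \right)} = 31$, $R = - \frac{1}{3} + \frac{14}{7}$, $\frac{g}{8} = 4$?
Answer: $\frac{3}{3131} \approx 0.00095816$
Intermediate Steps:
$g = 32$ ($g = 8 \cdot 4 = 32$)
$j{\left(V \right)} = V^{2}$
$R = \frac{5}{3}$ ($R = \left(-1\right) \frac{1}{3} + 14 \cdot \frac{1}{7} = - \frac{1}{3} + 2 = \frac{5}{3} \approx 1.6667$)
$D{\left(f,r \right)} = \frac{3}{101}$ ($D{\left(f,r \right)} = \frac{1}{32 + \frac{5}{3}} = \frac{1}{\frac{101}{3}} = \frac{3}{101}$)
$\frac{D{\left(8,j{\left(6 \right)} \right)}}{Q{\left(27,-17 \right)}} = \frac{3}{101 \cdot 31} = \frac{3}{101} \cdot \frac{1}{31} = \frac{3}{3131}$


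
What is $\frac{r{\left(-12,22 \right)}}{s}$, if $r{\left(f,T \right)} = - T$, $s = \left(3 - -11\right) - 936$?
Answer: $\frac{11}{461} \approx 0.023861$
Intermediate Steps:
$s = -922$ ($s = \left(3 + 11\right) - 936 = 14 - 936 = -922$)
$\frac{r{\left(-12,22 \right)}}{s} = \frac{\left(-1\right) 22}{-922} = \left(-22\right) \left(- \frac{1}{922}\right) = \frac{11}{461}$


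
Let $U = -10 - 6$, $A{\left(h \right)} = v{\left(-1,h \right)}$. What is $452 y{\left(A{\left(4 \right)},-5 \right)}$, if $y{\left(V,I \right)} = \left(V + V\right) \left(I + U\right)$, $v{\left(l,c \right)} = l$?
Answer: $18984$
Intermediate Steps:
$A{\left(h \right)} = -1$
$U = -16$
$y{\left(V,I \right)} = 2 V \left(-16 + I\right)$ ($y{\left(V,I \right)} = \left(V + V\right) \left(I - 16\right) = 2 V \left(-16 + I\right)$)
$452 y{\left(A{\left(4 \right)},-5 \right)} = 452 \cdot 2 \left(-1\right) \left(-16 - 5\right) = 452 \cdot 2 \left(-1\right) \left(-21\right) = 452 \cdot 42 = 18984$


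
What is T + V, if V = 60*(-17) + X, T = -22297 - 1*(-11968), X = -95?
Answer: -11444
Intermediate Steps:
T = -10329 (T = -22297 + 11968 = -10329)
V = -1115 (V = 60*(-17) - 95 = -1020 - 95 = -1115)
T + V = -10329 - 1115 = -11444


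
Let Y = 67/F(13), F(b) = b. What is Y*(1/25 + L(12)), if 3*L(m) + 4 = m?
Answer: 13601/975 ≈ 13.950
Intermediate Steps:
L(m) = -4/3 + m/3
Y = 67/13 ≈ 5.1538
Y*(1/25 + L(12)) = 67*(1/25 + (-4/3 + (⅓)*12))/13 = 67*(1/25 + (-4/3 + 4))/13 = 67*(1/25 + 8/3)/13 = (67/13)*(203/75) = 13601/975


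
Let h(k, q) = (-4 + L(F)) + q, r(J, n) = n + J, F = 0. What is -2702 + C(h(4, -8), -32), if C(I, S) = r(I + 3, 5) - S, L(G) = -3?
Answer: -2677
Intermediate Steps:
r(J, n) = J + n
h(k, q) = -7 + q (h(k, q) = (-4 - 3) + q = -7 + q)
C(I, S) = 8 + I - S (C(I, S) = ((I + 3) + 5) - S = ((3 + I) + 5) - S = (8 + I) - S = 8 + I - S)
-2702 + C(h(4, -8), -32) = -2702 + (8 + (-7 - 8) - 1*(-32)) = -2702 + (8 - 15 + 32) = -2702 + 25 = -2677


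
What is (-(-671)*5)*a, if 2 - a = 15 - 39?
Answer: 87230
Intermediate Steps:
a = 26 (a = 2 - (15 - 39) = 2 - 1*(-24) = 2 + 24 = 26)
(-(-671)*5)*a = -(-671)*5*26 = -61*(-55)*26 = 3355*26 = 87230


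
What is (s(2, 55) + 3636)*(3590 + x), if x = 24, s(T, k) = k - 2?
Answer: 13332046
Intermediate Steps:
s(T, k) = -2 + k
(s(2, 55) + 3636)*(3590 + x) = ((-2 + 55) + 3636)*(3590 + 24) = (53 + 3636)*3614 = 3689*3614 = 13332046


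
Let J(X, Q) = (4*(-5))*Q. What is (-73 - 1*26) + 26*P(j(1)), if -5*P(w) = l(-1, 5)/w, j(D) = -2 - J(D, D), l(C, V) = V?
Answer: -904/9 ≈ -100.44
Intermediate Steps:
J(X, Q) = -20*Q
j(D) = -2 + 20*D (j(D) = -2 - (-20)*D = -2 + 20*D)
P(w) = -1/w
(-73 - 1*26) + 26*P(j(1)) = (-73 - 1*26) + 26*(-1/(-2 + 20*1)) = (-73 - 26) + 26*(-1/(-2 + 20)) = -99 + 26*(-1/18) = -99 - 13/9 = -904/9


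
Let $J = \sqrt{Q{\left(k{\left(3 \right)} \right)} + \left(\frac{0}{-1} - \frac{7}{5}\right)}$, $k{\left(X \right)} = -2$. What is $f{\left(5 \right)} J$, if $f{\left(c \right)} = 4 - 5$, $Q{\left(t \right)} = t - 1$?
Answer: $- \frac{i \sqrt{110}}{5} \approx - 2.0976 i$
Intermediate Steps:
$Q{\left(t \right)} = -1 + t$
$f{\left(c \right)} = -1$ ($f{\left(c \right)} = 4 - 5 = -1$)
$J = \frac{i \sqrt{110}}{5}$ ($J = \sqrt{\left(-1 - 2\right) + \left(\frac{0}{-1} - \frac{7}{5}\right)} = \sqrt{-3 + \left(0 \left(-1\right) - \frac{7}{5}\right)} = \sqrt{-3 + \left(0 - \frac{7}{5}\right)} = \sqrt{-3 - \frac{7}{5}} = \sqrt{- \frac{22}{5}} = \frac{i \sqrt{110}}{5} \approx 2.0976 i$)
$f{\left(5 \right)} J = - \frac{i \sqrt{110}}{5}$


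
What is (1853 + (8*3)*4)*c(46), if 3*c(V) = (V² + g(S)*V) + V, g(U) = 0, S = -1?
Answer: 4213738/3 ≈ 1.4046e+6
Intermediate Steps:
c(V) = V/3 + V²/3 (c(V) = ((V² + 0*V) + V)/3 = ((V² + 0) + V)/3 = (V² + V)/3 = (V + V²)/3 = V/3 + V²/3)
(1853 + (8*3)*4)*c(46) = (1853 + (8*3)*4)*((⅓)*46*(1 + 46)) = (1853 + 24*4)*((⅓)*46*47) = (1853 + 96)*(2162/3) = 1949*(2162/3) = 4213738/3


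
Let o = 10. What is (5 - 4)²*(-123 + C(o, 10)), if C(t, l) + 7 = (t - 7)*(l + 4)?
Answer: -88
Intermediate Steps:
C(t, l) = -7 + (-7 + t)*(4 + l) (C(t, l) = -7 + (t - 7)*(l + 4) = -7 + (-7 + t)*(4 + l))
(5 - 4)²*(-123 + C(o, 10)) = (5 - 4)²*(-123 + (-35 - 7*10 + 4*10 + 10*10)) = 1²*(-123 + (-35 - 70 + 40 + 100)) = 1*(-123 + 35) = 1*(-88) = -88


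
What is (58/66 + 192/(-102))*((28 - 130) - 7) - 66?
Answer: 24341/561 ≈ 43.389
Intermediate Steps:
(58/66 + 192/(-102))*((28 - 130) - 7) - 66 = (58*(1/66) + 192*(-1/102))*(-102 - 7) - 66 = (29/33 - 32/17)*(-109) - 66 = -563/561*(-109) - 66 = 61367/561 - 66 = 24341/561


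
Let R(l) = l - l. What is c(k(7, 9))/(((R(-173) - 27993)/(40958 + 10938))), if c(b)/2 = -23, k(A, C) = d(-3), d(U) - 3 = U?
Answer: 2387216/27993 ≈ 85.279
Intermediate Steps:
d(U) = 3 + U
k(A, C) = 0 (k(A, C) = 3 - 3 = 0)
c(b) = -46 (c(b) = 2*(-23) = -46)
R(l) = 0
c(k(7, 9))/(((R(-173) - 27993)/(40958 + 10938))) = -46*(40958 + 10938)/(0 - 27993) = -46/((-27993/51896)) = -46/((-27993*1/51896)) = -46/(-27993/51896) = -46*(-51896/27993) = 2387216/27993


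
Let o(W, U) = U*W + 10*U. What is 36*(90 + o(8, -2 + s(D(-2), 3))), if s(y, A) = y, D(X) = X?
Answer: 648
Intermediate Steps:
o(W, U) = 10*U + U*W
36*(90 + o(8, -2 + s(D(-2), 3))) = 36*(90 + (-2 - 2)*(10 + 8)) = 36*(90 - 4*18) = 36*(90 - 72) = 36*18 = 648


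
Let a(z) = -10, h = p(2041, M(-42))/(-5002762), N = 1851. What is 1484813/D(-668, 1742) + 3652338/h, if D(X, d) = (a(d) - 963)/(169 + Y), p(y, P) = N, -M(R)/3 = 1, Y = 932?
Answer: -5927155244746717/600341 ≈ -9.8730e+9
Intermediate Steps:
M(R) = -3 (M(R) = -3*1 = -3)
p(y, P) = 1851
h = -1851/5002762 (h = 1851/(-5002762) = 1851*(-1/5002762) = -1851/5002762 ≈ -0.00037000)
D(X, d) = -973/1101 (D(X, d) = (-10 - 963)/(169 + 932) = -973/1101)
1484813/D(-668, 1742) + 3652338/h = 1484813/(-973/1101) + 3652338/(-1851/5002762) = 1484813*(-1101/973) + 3652338*(-5002762/1851) = -1634779113/973 - 6090592585852/617 = -5927155244746717/600341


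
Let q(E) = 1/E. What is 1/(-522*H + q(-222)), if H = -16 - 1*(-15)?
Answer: 222/115883 ≈ 0.0019157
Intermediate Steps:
H = -1 (H = -16 + 15 = -1)
1/(-522*H + q(-222)) = 1/(-522*(-1) + 1/(-222)) = 1/(522 - 1/222) = 1/(115883/222) = 222/115883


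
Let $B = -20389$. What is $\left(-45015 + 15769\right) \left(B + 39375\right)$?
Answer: $-555264556$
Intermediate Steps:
$\left(-45015 + 15769\right) \left(B + 39375\right) = \left(-45015 + 15769\right) \left(-20389 + 39375\right) = \left(-29246\right) 18986 = -555264556$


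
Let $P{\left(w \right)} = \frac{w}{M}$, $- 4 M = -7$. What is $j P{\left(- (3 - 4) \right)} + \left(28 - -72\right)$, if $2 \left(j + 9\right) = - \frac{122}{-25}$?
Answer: $\frac{16844}{175} \approx 96.251$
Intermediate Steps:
$M = \frac{7}{4}$ ($M = \left(- \frac{1}{4}\right) \left(-7\right) = \frac{7}{4} \approx 1.75$)
$j = - \frac{164}{25}$ ($j = -9 + \frac{\left(-122\right) \frac{1}{-25}}{2} = -9 + \frac{\left(-122\right) \left(- \frac{1}{25}\right)}{2} = -9 + \frac{1}{2} \cdot \frac{122}{25} = -9 + \frac{61}{25} = - \frac{164}{25} \approx -6.56$)
$P{\left(w \right)} = \frac{4 w}{7}$ ($P{\left(w \right)} = \frac{w}{\frac{7}{4}} = w \frac{4}{7} = \frac{4 w}{7}$)
$j P{\left(- (3 - 4) \right)} + \left(28 - -72\right) = - \frac{164 \frac{4 \left(- (3 - 4)\right)}{7}}{25} + \left(28 - -72\right) = - \frac{164 \frac{4 \left(\left(-1\right) \left(-1\right)\right)}{7}}{25} + \left(28 + 72\right) = - \frac{164 \cdot \frac{4}{7} \cdot 1}{25} + 100 = \left(- \frac{164}{25}\right) \frac{4}{7} + 100 = - \frac{656}{175} + 100 = \frac{16844}{175}$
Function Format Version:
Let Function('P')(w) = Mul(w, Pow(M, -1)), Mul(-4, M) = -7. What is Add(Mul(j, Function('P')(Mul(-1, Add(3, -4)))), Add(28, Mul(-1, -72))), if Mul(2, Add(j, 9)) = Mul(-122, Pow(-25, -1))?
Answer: Rational(16844, 175) ≈ 96.251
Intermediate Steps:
M = Rational(7, 4) (M = Mul(Rational(-1, 4), -7) = Rational(7, 4) ≈ 1.7500)
j = Rational(-164, 25) (j = Add(-9, Mul(Rational(1, 2), Mul(-122, Pow(-25, -1)))) = Add(-9, Mul(Rational(1, 2), Mul(-122, Rational(-1, 25)))) = Add(-9, Mul(Rational(1, 2), Rational(122, 25))) = Add(-9, Rational(61, 25)) = Rational(-164, 25) ≈ -6.5600)
Function('P')(w) = Mul(Rational(4, 7), w) (Function('P')(w) = Mul(w, Pow(Rational(7, 4), -1)) = Mul(w, Rational(4, 7)) = Mul(Rational(4, 7), w))
Add(Mul(j, Function('P')(Mul(-1, Add(3, -4)))), Add(28, Mul(-1, -72))) = Add(Mul(Rational(-164, 25), Mul(Rational(4, 7), Mul(-1, Add(3, -4)))), Add(28, Mul(-1, -72))) = Add(Mul(Rational(-164, 25), Mul(Rational(4, 7), Mul(-1, -1))), Add(28, 72)) = Add(Mul(Rational(-164, 25), Mul(Rational(4, 7), 1)), 100) = Add(Mul(Rational(-164, 25), Rational(4, 7)), 100) = Add(Rational(-656, 175), 100) = Rational(16844, 175)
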